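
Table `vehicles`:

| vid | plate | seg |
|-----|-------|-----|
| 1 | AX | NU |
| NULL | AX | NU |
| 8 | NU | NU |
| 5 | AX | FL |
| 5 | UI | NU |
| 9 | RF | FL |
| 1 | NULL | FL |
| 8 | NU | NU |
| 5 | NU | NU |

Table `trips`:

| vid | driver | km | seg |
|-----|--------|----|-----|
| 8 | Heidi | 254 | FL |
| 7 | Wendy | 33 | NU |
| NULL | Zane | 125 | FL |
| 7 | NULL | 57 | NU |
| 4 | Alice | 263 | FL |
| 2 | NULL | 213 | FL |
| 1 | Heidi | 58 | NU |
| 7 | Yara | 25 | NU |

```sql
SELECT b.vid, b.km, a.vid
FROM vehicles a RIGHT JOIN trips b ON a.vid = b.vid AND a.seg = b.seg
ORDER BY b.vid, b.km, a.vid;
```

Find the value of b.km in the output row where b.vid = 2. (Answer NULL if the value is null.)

213

RIGHT JOIN keeps every row from `trips`; unmatched rows get NULL for `vehicles`'s columns.
Matching on a.vid = b.vid AND a.seg = b.seg. A NULL in a compared column never satisfies the condition.
- a row (vid=1, seg=NU): matches 1 b row(s) → 1 output row(s).
- a row (vid=NULL, seg=NU): no match.
- a row (vid=8, seg=NU): no match.
- a row (vid=5, seg=FL): no match.
- a row (vid=5, seg=NU): no match.
- a row (vid=9, seg=FL): no match.
- a row (vid=1, seg=FL): no match.
- a row (vid=8, seg=NU): no match.
- a row (vid=5, seg=NU): no match.
- plus 7 unmatched b row(s), each kept with NULL a columns.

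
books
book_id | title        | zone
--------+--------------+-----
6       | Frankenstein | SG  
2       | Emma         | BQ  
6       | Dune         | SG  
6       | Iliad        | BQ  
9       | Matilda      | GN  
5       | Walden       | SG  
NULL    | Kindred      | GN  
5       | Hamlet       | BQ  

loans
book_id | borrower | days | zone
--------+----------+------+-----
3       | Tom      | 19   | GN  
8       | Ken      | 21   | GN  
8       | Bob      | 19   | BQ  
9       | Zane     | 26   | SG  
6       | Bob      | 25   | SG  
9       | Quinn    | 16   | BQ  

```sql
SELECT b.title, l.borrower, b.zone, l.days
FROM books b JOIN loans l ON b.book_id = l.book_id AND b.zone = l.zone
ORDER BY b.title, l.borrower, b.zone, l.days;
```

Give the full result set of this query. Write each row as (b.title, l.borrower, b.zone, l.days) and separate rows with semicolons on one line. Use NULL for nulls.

INNER JOIN keeps only pairs where the ON condition holds.
Matching on b.book_id = l.book_id AND b.zone = l.zone. A NULL in a compared column never satisfies the condition.
- b (book_id=6, zone=SG) pairs with 1 row(s) of l.
- b (book_id=2, zone=BQ) has no partner → excluded.
- b (book_id=6, zone=SG) pairs with 1 row(s) of l.
- b (book_id=6, zone=BQ) has no partner → excluded.
- b (book_id=9, zone=GN) has no partner → excluded.
- b (book_id=5, zone=SG) has no partner → excluded.
- b (book_id=NULL, zone=GN) has no partner → excluded.
- b (book_id=5, zone=BQ) has no partner → excluded.
After projecting and ordering:
b.title | l.borrower | b.zone | l.days
Dune | Bob | SG | 25
Frankenstein | Bob | SG | 25

(Dune, Bob, SG, 25); (Frankenstein, Bob, SG, 25)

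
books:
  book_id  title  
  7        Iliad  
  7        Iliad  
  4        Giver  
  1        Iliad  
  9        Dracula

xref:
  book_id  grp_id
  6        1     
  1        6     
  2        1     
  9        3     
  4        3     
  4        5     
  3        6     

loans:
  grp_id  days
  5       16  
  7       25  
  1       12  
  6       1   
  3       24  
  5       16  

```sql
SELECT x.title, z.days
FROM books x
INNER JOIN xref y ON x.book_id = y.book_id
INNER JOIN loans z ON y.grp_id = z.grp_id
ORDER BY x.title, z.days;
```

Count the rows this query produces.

Joins associate left-to-right: books INNER JOIN xref on book_id gives 4 intermediate row(s).
Then INNER JOIN `loans z` on grp_id: keep only rows whose y.grp_id appears in z.
Result: 5 row(s).

5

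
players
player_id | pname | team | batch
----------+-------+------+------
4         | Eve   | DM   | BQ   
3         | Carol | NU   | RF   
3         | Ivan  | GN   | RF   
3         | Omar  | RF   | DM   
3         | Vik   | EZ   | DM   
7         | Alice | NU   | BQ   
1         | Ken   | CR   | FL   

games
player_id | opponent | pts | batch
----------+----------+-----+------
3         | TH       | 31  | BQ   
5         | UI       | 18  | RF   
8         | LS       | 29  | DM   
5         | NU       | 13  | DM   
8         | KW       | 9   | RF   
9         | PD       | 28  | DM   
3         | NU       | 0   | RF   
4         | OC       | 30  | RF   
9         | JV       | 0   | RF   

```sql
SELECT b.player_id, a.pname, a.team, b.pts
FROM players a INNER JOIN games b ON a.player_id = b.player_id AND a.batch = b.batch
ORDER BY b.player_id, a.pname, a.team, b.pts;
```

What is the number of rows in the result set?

2

INNER JOIN keeps only pairs where the ON condition holds.
Matching on a.player_id = b.player_id AND a.batch = b.batch.
- a row (player_id=4, batch=BQ): no match → dropped.
- a row (player_id=3, batch=RF): matches 1 b row(s) → 1 output row(s).
- a row (player_id=3, batch=RF): matches 1 b row(s) → 1 output row(s).
- a row (player_id=3, batch=DM): no match → dropped.
- a row (player_id=3, batch=DM): no match → dropped.
- a row (player_id=7, batch=BQ): no match → dropped.
- a row (player_id=1, batch=FL): no match → dropped.
Total: 2 rows.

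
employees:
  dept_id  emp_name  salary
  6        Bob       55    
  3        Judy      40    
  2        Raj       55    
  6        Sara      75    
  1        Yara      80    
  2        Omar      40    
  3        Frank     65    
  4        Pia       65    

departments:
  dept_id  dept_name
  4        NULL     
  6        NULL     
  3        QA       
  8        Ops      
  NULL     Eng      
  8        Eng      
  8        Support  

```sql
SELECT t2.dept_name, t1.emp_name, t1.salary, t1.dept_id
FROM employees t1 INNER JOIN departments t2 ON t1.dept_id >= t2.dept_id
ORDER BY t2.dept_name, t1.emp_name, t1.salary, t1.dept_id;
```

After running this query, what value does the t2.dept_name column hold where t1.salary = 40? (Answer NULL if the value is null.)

INNER JOIN keeps only pairs where the ON condition holds.
Matching on t1.dept_id >= t2.dept_id. A NULL in a compared column never satisfies the condition.
- dept_id=6: 3 matching t2 row(s), so 3 row(s) emitted.
- dept_id=3: 1 matching t2 row(s), so 1 row(s) emitted.
- dept_id=2: no matching t2 row, dropped.
- dept_id=6: 3 matching t2 row(s), so 3 row(s) emitted.
- dept_id=1: no matching t2 row, dropped.
- dept_id=2: no matching t2 row, dropped.
- dept_id=3: 1 matching t2 row(s), so 1 row(s) emitted.
- dept_id=4: 2 matching t2 row(s), so 2 row(s) emitted.

QA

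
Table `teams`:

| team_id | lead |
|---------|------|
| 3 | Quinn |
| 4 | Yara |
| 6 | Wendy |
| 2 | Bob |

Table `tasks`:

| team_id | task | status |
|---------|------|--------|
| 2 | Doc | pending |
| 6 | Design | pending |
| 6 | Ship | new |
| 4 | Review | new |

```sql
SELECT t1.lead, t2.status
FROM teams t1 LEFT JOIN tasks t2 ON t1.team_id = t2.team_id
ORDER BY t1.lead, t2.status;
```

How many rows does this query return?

5

LEFT JOIN keeps every row from `teams`; unmatched rows get NULL for `tasks`'s columns.
Matching on t1.team_id = t2.team_id.
Matched pairs: 4; unmatched t1 rows kept: 1.
Total: 4 matched + 1 padded = 5 rows.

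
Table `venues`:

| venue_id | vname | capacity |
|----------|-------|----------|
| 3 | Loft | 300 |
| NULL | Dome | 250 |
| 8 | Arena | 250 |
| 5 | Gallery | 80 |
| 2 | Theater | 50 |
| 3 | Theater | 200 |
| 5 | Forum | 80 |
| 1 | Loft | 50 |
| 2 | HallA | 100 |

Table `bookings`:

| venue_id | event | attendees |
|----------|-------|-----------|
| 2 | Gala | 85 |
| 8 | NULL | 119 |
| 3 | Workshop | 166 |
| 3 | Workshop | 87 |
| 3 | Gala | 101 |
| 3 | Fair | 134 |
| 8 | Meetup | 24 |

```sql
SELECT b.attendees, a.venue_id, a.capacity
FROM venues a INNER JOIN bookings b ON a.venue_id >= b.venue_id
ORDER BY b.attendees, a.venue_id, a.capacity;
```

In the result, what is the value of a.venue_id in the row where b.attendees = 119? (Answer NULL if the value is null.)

8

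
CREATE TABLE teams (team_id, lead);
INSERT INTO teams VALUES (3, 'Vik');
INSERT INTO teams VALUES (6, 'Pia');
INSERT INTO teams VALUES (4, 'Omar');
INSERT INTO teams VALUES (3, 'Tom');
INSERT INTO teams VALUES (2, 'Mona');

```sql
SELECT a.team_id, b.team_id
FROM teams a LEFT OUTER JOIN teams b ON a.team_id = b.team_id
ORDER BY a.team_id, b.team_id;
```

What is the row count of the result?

LEFT JOIN keeps every row from `teams a`; unmatched rows get NULL for `teams b`'s columns.
Matching on a.team_id = b.team_id.
- a (team_id=3) pairs with 2 row(s) of b.
- a (team_id=6) pairs with 1 row(s) of b.
- a (team_id=4) pairs with 1 row(s) of b.
- a (team_id=3) pairs with 2 row(s) of b.
- a (team_id=2) pairs with 1 row(s) of b.
Total: 7 rows.

7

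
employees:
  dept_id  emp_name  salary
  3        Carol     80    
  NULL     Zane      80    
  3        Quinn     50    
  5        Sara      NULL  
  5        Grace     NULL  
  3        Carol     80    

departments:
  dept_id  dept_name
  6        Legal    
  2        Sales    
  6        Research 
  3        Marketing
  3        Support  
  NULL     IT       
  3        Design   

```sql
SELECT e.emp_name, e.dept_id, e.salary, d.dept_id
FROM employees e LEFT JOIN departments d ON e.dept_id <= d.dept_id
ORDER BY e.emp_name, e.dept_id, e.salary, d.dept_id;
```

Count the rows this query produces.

LEFT JOIN keeps every row from `employees`; unmatched rows get NULL for `departments`'s columns.
Matching on e.dept_id <= d.dept_id. A NULL in a compared column never satisfies the condition.
- e (dept_id=3) pairs with 5 row(s) of d.
- e (dept_id=NULL) has no partner → padded with NULL.
- e (dept_id=3) pairs with 5 row(s) of d.
- e (dept_id=5) pairs with 2 row(s) of d.
- e (dept_id=5) pairs with 2 row(s) of d.
- e (dept_id=3) pairs with 5 row(s) of d.
Total: 19 matched + 1 padded = 20 rows.

20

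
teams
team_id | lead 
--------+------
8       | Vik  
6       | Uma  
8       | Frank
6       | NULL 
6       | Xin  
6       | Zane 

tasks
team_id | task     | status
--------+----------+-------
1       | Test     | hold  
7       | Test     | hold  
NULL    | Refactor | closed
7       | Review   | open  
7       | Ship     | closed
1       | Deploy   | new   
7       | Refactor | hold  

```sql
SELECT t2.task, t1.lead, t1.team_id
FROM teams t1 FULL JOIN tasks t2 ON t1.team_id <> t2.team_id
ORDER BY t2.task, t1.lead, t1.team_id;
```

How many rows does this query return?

37

FULL OUTER JOIN keeps every row from both sides; unmatched rows get NULL for the other side's columns.
Matching on t1.team_id <> t2.team_id. A NULL in a compared column never satisfies the condition.
- t1[0] team_id=8 → 6 match(es) in t2 → 6 row(s).
- t1[1] team_id=6 → 6 match(es) in t2 → 6 row(s).
- t1[2] team_id=8 → 6 match(es) in t2 → 6 row(s).
- t1[3] team_id=6 → 6 match(es) in t2 → 6 row(s).
- t1[4] team_id=6 → 6 match(es) in t2 → 6 row(s).
- t1[5] team_id=6 → 6 match(es) in t2 → 6 row(s).
- 1 t2 row(s) had no t1 match → kept, t1 columns NULL.
Total: 36 matched + 1 padded = 37 rows.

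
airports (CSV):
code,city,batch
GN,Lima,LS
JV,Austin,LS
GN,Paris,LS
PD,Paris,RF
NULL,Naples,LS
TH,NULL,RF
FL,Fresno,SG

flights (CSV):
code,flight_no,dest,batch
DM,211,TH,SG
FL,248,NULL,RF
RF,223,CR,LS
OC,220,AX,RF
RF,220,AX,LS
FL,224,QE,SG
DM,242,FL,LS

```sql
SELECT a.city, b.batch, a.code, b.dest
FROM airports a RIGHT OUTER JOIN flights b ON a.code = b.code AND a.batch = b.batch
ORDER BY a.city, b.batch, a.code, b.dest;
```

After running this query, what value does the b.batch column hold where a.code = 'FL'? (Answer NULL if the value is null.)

SG

RIGHT JOIN keeps every row from `flights`; unmatched rows get NULL for `airports`'s columns.
Matching on a.code = b.code AND a.batch = b.batch. A NULL in a compared column never satisfies the condition.
- a row (code=GN, batch=LS): no match.
- a row (code=JV, batch=LS): no match.
- a row (code=GN, batch=LS): no match.
- a row (code=PD, batch=RF): no match.
- a row (code=NULL, batch=LS): no match.
- a row (code=TH, batch=RF): no match.
- a row (code=FL, batch=SG): matches 1 b row(s) → 1 output row(s).
- 6 row(s) from b found no a partner → padded with NULL.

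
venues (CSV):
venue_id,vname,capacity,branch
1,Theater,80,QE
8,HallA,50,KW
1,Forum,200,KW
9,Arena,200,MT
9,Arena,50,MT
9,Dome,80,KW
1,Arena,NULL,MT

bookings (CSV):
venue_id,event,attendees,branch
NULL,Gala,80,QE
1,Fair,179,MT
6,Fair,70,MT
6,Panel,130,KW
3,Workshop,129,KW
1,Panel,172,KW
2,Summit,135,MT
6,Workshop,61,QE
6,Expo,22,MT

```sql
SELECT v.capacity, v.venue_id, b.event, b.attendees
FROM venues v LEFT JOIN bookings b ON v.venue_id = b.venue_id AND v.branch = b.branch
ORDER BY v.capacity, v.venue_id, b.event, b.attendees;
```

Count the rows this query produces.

LEFT JOIN keeps every row from `venues`; unmatched rows get NULL for `bookings`'s columns.
Matching on v.venue_id = b.venue_id AND v.branch = b.branch. A NULL in a compared column never satisfies the condition.
- v (venue_id=1, branch=QE) has no partner → padded with NULL.
- v (venue_id=8, branch=KW) has no partner → padded with NULL.
- v (venue_id=1, branch=KW) pairs with 1 row(s) of b.
- v (venue_id=9, branch=MT) has no partner → padded with NULL.
- v (venue_id=9, branch=MT) has no partner → padded with NULL.
- v (venue_id=9, branch=KW) has no partner → padded with NULL.
- v (venue_id=1, branch=MT) pairs with 1 row(s) of b.
Total: 2 matched + 5 padded = 7 rows.

7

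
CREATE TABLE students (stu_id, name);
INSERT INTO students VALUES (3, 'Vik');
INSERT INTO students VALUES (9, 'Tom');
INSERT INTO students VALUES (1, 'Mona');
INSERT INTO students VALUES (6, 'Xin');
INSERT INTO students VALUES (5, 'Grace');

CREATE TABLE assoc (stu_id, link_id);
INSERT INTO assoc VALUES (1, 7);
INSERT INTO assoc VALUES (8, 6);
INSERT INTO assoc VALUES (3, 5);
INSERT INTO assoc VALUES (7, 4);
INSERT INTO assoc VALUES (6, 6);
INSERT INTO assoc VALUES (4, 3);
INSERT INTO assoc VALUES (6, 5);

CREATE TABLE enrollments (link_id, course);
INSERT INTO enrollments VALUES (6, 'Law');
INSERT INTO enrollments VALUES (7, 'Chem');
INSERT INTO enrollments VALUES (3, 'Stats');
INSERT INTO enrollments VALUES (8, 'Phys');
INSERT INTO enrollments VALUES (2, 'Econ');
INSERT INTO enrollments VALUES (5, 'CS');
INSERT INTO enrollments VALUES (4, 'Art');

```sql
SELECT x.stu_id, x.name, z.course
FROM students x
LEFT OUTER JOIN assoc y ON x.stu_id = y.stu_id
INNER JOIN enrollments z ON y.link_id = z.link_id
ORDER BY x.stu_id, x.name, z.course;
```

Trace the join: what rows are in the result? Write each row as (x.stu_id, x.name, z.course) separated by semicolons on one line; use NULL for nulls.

(1, Mona, Chem); (3, Vik, CS); (6, Xin, CS); (6, Xin, Law)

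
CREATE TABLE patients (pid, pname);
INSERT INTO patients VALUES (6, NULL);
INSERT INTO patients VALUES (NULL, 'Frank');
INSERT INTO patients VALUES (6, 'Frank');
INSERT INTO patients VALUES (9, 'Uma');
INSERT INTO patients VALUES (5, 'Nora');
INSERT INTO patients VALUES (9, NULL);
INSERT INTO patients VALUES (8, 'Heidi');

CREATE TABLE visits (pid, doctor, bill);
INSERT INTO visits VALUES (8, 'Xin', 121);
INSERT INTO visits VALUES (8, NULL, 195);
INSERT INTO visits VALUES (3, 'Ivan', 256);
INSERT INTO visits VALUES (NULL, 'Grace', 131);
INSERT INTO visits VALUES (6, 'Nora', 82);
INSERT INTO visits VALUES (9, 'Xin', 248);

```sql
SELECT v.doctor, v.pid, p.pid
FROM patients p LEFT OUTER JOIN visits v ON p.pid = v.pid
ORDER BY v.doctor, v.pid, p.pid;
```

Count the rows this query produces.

8

LEFT JOIN keeps every row from `patients`; unmatched rows get NULL for `visits`'s columns.
Matching on p.pid = v.pid. A NULL in a compared column never satisfies the condition.
- p[0] pid=6 → 1 match(es) in v → 1 row(s).
- p[1] pid=NULL → no match; kept with NULLs on the v side.
- p[2] pid=6 → 1 match(es) in v → 1 row(s).
- p[3] pid=9 → 1 match(es) in v → 1 row(s).
- p[4] pid=5 → no match; kept with NULLs on the v side.
- p[5] pid=9 → 1 match(es) in v → 1 row(s).
- p[6] pid=8 → 2 match(es) in v → 2 row(s).
Total: 6 matched + 2 padded = 8 rows.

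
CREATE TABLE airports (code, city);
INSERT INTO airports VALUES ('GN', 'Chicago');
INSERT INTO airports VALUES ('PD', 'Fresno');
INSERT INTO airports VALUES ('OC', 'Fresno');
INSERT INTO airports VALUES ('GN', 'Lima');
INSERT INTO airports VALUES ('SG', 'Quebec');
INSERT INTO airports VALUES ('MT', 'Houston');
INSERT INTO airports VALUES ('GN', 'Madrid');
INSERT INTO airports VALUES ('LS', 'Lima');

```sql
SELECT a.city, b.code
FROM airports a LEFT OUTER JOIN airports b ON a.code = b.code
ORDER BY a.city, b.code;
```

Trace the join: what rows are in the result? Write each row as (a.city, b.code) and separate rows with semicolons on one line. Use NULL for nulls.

(Chicago, GN); (Chicago, GN); (Chicago, GN); (Fresno, OC); (Fresno, PD); (Houston, MT); (Lima, GN); (Lima, GN); (Lima, GN); (Lima, LS); (Madrid, GN); (Madrid, GN); (Madrid, GN); (Quebec, SG)

LEFT JOIN keeps every row from `airports a`; unmatched rows get NULL for `airports b`'s columns.
Matching on a.code = b.code.
Matched pairs: 14; unmatched a rows kept: 0.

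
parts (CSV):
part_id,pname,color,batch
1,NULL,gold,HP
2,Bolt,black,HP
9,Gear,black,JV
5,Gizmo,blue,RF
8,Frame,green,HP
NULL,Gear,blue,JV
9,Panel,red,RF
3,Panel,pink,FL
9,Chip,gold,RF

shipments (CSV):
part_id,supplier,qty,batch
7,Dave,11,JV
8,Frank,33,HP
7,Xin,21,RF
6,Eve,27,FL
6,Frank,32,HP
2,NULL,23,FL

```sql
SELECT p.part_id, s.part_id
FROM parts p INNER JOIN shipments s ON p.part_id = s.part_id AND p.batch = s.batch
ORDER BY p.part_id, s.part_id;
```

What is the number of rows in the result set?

1

INNER JOIN keeps only pairs where the ON condition holds.
Matching on p.part_id = s.part_id AND p.batch = s.batch. A NULL in a compared column never satisfies the condition.
Matched pairs: 1.
Total: 1 rows.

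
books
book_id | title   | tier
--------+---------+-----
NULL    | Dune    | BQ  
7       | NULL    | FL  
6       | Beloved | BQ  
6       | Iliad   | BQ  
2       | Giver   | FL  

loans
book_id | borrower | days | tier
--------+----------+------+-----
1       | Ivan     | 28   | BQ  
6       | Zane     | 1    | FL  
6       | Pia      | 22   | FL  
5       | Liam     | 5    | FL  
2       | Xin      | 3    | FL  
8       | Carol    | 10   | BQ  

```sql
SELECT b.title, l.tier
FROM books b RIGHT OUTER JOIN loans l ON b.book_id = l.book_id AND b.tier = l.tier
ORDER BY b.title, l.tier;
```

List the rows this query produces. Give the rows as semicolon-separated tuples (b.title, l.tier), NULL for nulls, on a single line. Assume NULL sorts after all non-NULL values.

RIGHT JOIN keeps every row from `loans`; unmatched rows get NULL for `books`'s columns.
Matching on b.book_id = l.book_id AND b.tier = l.tier. A NULL in a compared column never satisfies the condition.
- b row (book_id=NULL, tier=BQ): no match.
- b row (book_id=7, tier=FL): no match.
- b row (book_id=6, tier=BQ): no match.
- b row (book_id=6, tier=BQ): no match.
- b row (book_id=2, tier=FL): matches 1 l row(s) → 1 output row(s).
- 5 row(s) from l found no b partner → padded with NULL.
After projecting and ordering:
b.title | l.tier
Giver | FL
NULL | BQ
NULL | BQ
NULL | FL
NULL | FL
NULL | FL

(Giver, FL); (NULL, BQ); (NULL, BQ); (NULL, FL); (NULL, FL); (NULL, FL)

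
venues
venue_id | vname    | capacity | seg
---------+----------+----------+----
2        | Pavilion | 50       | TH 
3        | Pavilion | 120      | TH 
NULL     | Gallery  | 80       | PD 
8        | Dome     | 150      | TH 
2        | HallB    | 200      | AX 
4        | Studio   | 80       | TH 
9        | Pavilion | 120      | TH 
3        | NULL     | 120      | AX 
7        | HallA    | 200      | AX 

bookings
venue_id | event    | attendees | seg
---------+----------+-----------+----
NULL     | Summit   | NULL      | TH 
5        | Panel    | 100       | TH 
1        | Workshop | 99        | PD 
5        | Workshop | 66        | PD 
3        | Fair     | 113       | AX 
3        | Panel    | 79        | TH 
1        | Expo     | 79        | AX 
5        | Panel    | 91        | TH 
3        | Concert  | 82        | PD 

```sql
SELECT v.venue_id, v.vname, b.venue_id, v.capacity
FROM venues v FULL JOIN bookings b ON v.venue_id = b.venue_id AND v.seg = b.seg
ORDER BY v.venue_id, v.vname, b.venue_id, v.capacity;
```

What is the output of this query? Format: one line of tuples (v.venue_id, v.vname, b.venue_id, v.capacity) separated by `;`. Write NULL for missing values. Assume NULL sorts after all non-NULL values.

FULL OUTER JOIN keeps every row from both sides; unmatched rows get NULL for the other side's columns.
Matching on v.venue_id = b.venue_id AND v.seg = b.seg. A NULL in a compared column never satisfies the condition.
- v row (venue_id=2, seg=TH): no match → kept, b columns NULL.
- v row (venue_id=3, seg=TH): matches 1 b row(s) → 1 output row(s).
- v row (venue_id=NULL, seg=PD): no match → kept, b columns NULL.
- v row (venue_id=8, seg=TH): no match → kept, b columns NULL.
- v row (venue_id=2, seg=AX): no match → kept, b columns NULL.
- v row (venue_id=4, seg=TH): no match → kept, b columns NULL.
- v row (venue_id=9, seg=TH): no match → kept, b columns NULL.
- v row (venue_id=3, seg=AX): matches 1 b row(s) → 1 output row(s).
- v row (venue_id=7, seg=AX): no match → kept, b columns NULL.
- plus 7 unmatched b row(s), each kept with NULL v columns.

(2, HallB, NULL, 200); (2, Pavilion, NULL, 50); (3, Pavilion, 3, 120); (3, NULL, 3, 120); (4, Studio, NULL, 80); (7, HallA, NULL, 200); (8, Dome, NULL, 150); (9, Pavilion, NULL, 120); (NULL, Gallery, NULL, 80); (NULL, NULL, 1, NULL); (NULL, NULL, 1, NULL); (NULL, NULL, 3, NULL); (NULL, NULL, 5, NULL); (NULL, NULL, 5, NULL); (NULL, NULL, 5, NULL); (NULL, NULL, NULL, NULL)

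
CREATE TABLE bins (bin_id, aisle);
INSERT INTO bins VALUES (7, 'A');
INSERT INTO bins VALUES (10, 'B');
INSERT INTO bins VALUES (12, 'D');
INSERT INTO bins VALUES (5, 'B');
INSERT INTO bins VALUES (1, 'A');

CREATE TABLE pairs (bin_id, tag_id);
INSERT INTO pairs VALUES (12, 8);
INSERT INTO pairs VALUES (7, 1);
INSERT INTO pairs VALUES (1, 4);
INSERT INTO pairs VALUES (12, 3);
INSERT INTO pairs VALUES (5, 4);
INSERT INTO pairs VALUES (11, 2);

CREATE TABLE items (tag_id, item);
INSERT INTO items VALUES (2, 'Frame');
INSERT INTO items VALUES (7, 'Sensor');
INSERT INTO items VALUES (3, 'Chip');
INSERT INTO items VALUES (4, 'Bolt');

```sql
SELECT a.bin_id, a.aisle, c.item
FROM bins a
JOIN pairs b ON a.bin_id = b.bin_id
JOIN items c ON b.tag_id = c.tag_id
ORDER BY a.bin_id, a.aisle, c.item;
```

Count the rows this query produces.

Joins associate left-to-right: bins INNER JOIN pairs on bin_id gives 5 intermediate row(s).
Then INNER JOIN `items c` on tag_id: keep only rows whose b.tag_id appears in c.
Result: 3 row(s).

3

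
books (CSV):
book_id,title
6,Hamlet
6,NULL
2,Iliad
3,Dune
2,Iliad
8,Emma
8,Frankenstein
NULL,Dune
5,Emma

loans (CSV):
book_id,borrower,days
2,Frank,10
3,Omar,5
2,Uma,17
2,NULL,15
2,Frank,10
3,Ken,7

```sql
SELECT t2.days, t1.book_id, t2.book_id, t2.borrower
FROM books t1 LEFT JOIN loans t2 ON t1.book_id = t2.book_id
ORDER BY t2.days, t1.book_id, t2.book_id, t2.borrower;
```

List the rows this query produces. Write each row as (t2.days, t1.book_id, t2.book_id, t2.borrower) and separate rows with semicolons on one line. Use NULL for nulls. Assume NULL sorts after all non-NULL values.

(5, 3, 3, Omar); (7, 3, 3, Ken); (10, 2, 2, Frank); (10, 2, 2, Frank); (10, 2, 2, Frank); (10, 2, 2, Frank); (15, 2, 2, NULL); (15, 2, 2, NULL); (17, 2, 2, Uma); (17, 2, 2, Uma); (NULL, 5, NULL, NULL); (NULL, 6, NULL, NULL); (NULL, 6, NULL, NULL); (NULL, 8, NULL, NULL); (NULL, 8, NULL, NULL); (NULL, NULL, NULL, NULL)

LEFT JOIN keeps every row from `books`; unmatched rows get NULL for `loans`'s columns.
Matching on t1.book_id = t2.book_id. A NULL in a compared column never satisfies the condition.
- t1 row (book_id=6): no match → kept, t2 columns NULL.
- t1 row (book_id=6): no match → kept, t2 columns NULL.
- t1 row (book_id=2): matches 4 t2 row(s) → 4 output row(s).
- t1 row (book_id=3): matches 2 t2 row(s) → 2 output row(s).
- t1 row (book_id=2): matches 4 t2 row(s) → 4 output row(s).
- t1 row (book_id=8): no match → kept, t2 columns NULL.
- t1 row (book_id=8): no match → kept, t2 columns NULL.
- t1 row (book_id=NULL): no match → kept, t2 columns NULL.
- t1 row (book_id=5): no match → kept, t2 columns NULL.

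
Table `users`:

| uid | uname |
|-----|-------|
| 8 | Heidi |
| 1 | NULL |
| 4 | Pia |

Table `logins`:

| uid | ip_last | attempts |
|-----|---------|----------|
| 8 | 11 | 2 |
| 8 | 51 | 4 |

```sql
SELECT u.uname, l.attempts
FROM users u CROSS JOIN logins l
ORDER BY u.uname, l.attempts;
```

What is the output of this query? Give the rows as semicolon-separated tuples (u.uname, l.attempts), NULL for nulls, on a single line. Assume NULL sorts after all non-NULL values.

CROSS JOIN pairs every row of `users` with every row of `logins`: 3 × 2 = 6 rows.

(Heidi, 2); (Heidi, 4); (Pia, 2); (Pia, 4); (NULL, 2); (NULL, 4)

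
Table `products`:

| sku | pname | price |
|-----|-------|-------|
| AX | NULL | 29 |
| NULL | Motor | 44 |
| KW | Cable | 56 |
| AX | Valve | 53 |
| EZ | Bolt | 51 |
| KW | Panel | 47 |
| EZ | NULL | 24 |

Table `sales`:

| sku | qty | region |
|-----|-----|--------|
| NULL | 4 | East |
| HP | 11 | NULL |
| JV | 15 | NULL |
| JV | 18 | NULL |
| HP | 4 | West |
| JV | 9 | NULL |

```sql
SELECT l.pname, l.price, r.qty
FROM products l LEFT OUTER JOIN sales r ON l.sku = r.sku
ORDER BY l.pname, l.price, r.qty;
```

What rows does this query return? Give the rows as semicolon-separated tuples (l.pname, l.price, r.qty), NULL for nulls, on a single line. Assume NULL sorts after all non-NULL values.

LEFT JOIN keeps every row from `products`; unmatched rows get NULL for `sales`'s columns.
Matching on l.sku = r.sku. A NULL in a compared column never satisfies the condition.
Matched pairs: 0; unmatched l rows kept: 7.

(Bolt, 51, NULL); (Cable, 56, NULL); (Motor, 44, NULL); (Panel, 47, NULL); (Valve, 53, NULL); (NULL, 24, NULL); (NULL, 29, NULL)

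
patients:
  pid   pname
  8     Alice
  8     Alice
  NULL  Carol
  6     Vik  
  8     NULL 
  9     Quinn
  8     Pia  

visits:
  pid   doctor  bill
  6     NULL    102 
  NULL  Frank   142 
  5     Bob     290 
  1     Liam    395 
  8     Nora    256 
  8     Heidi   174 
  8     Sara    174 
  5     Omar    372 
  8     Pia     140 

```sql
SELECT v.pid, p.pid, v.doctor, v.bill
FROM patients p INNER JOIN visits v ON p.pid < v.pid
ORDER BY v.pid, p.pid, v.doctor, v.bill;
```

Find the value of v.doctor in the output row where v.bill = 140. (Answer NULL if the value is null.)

Pia

INNER JOIN keeps only pairs where the ON condition holds.
Matching on p.pid < v.pid. A NULL in a compared column never satisfies the condition.
Matched pairs: 4.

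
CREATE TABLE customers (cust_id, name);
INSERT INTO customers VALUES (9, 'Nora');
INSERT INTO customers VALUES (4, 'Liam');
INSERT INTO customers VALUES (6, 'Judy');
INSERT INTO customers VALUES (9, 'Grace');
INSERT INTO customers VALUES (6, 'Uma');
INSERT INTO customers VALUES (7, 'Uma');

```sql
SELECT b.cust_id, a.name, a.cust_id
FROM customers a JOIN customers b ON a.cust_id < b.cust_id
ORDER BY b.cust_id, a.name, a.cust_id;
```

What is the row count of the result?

INNER JOIN keeps only pairs where the ON condition holds.
Matching on a.cust_id < b.cust_id.
Matched pairs: 13.
Total: 13 rows.

13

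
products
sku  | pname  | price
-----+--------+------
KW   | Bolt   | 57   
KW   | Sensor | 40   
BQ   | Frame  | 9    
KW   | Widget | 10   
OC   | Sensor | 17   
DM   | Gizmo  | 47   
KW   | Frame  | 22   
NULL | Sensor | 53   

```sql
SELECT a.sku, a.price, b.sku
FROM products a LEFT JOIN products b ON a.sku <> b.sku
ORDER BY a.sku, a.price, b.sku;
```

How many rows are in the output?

31

LEFT JOIN keeps every row from `products a`; unmatched rows get NULL for `products b`'s columns.
Matching on a.sku <> b.sku. A NULL in a compared column never satisfies the condition.
- a row (sku=KW): matches 3 b row(s) → 3 output row(s).
- a row (sku=KW): matches 3 b row(s) → 3 output row(s).
- a row (sku=BQ): matches 6 b row(s) → 6 output row(s).
- a row (sku=KW): matches 3 b row(s) → 3 output row(s).
- a row (sku=OC): matches 6 b row(s) → 6 output row(s).
- a row (sku=DM): matches 6 b row(s) → 6 output row(s).
- a row (sku=KW): matches 3 b row(s) → 3 output row(s).
- a row (sku=NULL): no match → kept, b columns NULL.
Total: 30 matched + 1 padded = 31 rows.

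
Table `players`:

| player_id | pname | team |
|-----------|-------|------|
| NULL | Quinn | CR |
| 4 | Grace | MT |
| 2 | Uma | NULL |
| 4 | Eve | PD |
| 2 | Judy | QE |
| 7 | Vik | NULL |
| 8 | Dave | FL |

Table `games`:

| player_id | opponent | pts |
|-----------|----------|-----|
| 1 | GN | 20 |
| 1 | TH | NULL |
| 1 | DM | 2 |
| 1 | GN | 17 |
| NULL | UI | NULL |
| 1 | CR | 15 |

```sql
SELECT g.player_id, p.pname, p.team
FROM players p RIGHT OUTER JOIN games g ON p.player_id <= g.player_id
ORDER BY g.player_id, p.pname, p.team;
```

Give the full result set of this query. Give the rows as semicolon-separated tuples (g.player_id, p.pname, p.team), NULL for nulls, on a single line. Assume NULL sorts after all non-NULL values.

(1, NULL, NULL); (1, NULL, NULL); (1, NULL, NULL); (1, NULL, NULL); (1, NULL, NULL); (NULL, NULL, NULL)

RIGHT JOIN keeps every row from `games`; unmatched rows get NULL for `players`'s columns.
Matching on p.player_id <= g.player_id. A NULL in a compared column never satisfies the condition.
- p (player_id=NULL) has no partner in g.
- p (player_id=4) has no partner in g.
- p (player_id=2) has no partner in g.
- p (player_id=4) has no partner in g.
- p (player_id=2) has no partner in g.
- p (player_id=7) has no partner in g.
- p (player_id=8) has no partner in g.
- plus 6 unmatched g row(s), each kept with NULL p columns.
After projecting and ordering:
g.player_id | p.pname | p.team
1 | NULL | NULL
1 | NULL | NULL
1 | NULL | NULL
1 | NULL | NULL
1 | NULL | NULL
NULL | NULL | NULL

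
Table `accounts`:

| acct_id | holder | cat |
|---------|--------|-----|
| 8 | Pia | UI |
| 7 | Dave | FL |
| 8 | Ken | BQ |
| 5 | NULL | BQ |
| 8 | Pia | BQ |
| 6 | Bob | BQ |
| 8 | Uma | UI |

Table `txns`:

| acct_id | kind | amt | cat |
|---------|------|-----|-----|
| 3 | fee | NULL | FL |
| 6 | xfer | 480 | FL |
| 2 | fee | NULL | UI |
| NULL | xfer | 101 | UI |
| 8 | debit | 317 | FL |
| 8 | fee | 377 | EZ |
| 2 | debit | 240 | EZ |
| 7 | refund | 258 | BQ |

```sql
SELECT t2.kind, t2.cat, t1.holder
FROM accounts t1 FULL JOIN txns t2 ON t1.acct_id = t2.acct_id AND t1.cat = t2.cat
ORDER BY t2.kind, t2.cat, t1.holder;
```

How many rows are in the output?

FULL OUTER JOIN keeps every row from both sides; unmatched rows get NULL for the other side's columns.
Matching on t1.acct_id = t2.acct_id AND t1.cat = t2.cat. A NULL in a compared column never satisfies the condition.
- t1 (acct_id=8, cat=UI) has no partner → padded with NULL.
- t1 (acct_id=7, cat=FL) has no partner → padded with NULL.
- t1 (acct_id=8, cat=BQ) has no partner → padded with NULL.
- t1 (acct_id=5, cat=BQ) has no partner → padded with NULL.
- t1 (acct_id=8, cat=BQ) has no partner → padded with NULL.
- t1 (acct_id=6, cat=BQ) has no partner → padded with NULL.
- t1 (acct_id=8, cat=UI) has no partner → padded with NULL.
- 8 row(s) from t2 found no t1 partner → padded with NULL.
Total: 0 matched + 15 padded = 15 rows.

15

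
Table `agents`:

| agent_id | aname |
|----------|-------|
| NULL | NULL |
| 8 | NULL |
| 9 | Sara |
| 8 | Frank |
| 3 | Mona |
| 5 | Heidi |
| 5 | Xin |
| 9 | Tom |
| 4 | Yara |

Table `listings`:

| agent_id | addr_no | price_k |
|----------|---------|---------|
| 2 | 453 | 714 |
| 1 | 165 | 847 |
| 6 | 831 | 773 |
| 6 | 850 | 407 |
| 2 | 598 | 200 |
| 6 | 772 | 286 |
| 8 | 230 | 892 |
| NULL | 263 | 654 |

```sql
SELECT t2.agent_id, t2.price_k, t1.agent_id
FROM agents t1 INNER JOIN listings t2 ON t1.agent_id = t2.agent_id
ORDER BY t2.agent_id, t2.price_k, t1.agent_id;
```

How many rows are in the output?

2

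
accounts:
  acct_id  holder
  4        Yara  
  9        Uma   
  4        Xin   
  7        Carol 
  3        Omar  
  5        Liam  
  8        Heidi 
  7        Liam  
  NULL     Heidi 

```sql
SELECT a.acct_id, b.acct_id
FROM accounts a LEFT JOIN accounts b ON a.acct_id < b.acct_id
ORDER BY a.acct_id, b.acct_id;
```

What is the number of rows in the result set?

28

LEFT JOIN keeps every row from `accounts a`; unmatched rows get NULL for `accounts b`'s columns.
Matching on a.acct_id < b.acct_id. A NULL in a compared column never satisfies the condition.
Matched pairs: 26; unmatched a rows kept: 2.
Total: 26 matched + 2 padded = 28 rows.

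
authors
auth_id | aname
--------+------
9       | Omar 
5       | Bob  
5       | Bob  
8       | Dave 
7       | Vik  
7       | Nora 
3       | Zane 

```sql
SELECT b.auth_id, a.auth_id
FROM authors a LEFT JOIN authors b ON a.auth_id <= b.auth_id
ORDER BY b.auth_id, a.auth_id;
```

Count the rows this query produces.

LEFT JOIN keeps every row from `authors a`; unmatched rows get NULL for `authors b`'s columns.
Matching on a.auth_id <= b.auth_id.
Matched pairs: 30; unmatched a rows kept: 0.
Total: 30 rows.

30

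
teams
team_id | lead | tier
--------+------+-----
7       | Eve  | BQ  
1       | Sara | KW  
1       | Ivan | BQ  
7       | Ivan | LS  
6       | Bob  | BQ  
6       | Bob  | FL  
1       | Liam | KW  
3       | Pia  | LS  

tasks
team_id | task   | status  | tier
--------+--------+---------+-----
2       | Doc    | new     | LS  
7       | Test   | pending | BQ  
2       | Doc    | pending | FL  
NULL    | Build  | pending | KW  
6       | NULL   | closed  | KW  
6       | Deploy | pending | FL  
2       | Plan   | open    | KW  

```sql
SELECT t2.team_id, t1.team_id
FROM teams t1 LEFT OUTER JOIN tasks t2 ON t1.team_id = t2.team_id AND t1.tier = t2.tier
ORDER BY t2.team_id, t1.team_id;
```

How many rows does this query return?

8

LEFT JOIN keeps every row from `teams`; unmatched rows get NULL for `tasks`'s columns.
Matching on t1.team_id = t2.team_id AND t1.tier = t2.tier. A NULL in a compared column never satisfies the condition.
Matched pairs: 2; unmatched t1 rows kept: 6.
Total: 2 matched + 6 padded = 8 rows.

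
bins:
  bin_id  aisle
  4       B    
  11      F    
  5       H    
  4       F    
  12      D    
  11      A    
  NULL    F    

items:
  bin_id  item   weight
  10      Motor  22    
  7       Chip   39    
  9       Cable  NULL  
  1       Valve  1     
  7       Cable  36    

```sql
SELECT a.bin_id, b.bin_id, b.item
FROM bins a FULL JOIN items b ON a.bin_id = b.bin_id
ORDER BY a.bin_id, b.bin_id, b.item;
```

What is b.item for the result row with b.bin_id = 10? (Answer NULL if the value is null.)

Motor

FULL OUTER JOIN keeps every row from both sides; unmatched rows get NULL for the other side's columns.
Matching on a.bin_id = b.bin_id. A NULL in a compared column never satisfies the condition.
Matched pairs: 0; unmatched a rows kept: 7; unmatched b rows kept: 5.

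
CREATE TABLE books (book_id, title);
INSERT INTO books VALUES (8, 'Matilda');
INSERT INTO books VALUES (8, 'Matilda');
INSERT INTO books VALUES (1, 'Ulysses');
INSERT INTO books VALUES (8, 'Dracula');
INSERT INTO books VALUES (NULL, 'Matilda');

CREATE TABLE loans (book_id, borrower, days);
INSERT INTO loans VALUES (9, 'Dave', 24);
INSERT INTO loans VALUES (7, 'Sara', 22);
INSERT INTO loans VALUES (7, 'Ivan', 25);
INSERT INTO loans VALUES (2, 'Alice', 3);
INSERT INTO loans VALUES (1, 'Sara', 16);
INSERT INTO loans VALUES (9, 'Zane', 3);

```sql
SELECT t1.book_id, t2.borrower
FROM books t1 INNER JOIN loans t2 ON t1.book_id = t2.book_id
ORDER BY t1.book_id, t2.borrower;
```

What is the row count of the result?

1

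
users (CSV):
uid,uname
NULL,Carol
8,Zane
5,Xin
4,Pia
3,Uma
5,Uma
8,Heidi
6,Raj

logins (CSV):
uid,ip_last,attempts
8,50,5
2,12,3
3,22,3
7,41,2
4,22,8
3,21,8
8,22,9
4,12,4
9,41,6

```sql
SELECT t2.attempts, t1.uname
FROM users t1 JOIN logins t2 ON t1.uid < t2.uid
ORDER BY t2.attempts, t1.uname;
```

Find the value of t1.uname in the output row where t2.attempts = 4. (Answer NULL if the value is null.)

Uma

INNER JOIN keeps only pairs where the ON condition holds.
Matching on t1.uid < t2.uid. A NULL in a compared column never satisfies the condition.
- t1 (uid=NULL) has no partner → excluded.
- t1 (uid=8) pairs with 1 row(s) of t2.
- t1 (uid=5) pairs with 4 row(s) of t2.
- t1 (uid=4) pairs with 4 row(s) of t2.
- t1 (uid=3) pairs with 6 row(s) of t2.
- t1 (uid=5) pairs with 4 row(s) of t2.
- t1 (uid=8) pairs with 1 row(s) of t2.
- t1 (uid=6) pairs with 4 row(s) of t2.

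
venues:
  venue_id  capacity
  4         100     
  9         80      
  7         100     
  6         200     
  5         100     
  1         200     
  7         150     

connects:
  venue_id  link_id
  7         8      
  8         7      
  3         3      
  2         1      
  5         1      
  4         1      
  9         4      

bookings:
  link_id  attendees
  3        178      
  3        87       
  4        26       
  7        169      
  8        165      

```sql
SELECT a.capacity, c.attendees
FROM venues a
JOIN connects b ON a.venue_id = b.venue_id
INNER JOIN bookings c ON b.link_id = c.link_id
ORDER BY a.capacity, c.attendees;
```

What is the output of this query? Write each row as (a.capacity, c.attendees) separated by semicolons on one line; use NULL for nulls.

Evaluate left to right. First `venues a INNER JOIN connects b` on venue_id: 5 row(s).
Then INNER JOIN `bookings c` on link_id: keep only rows whose b.link_id appears in c.

(80, 26); (100, 165); (150, 165)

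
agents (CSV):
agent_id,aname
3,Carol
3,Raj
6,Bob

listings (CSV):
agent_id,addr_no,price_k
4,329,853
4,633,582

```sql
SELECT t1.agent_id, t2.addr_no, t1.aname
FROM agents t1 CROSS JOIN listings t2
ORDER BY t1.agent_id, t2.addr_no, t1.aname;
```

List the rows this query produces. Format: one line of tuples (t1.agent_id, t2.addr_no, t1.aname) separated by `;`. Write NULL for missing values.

(3, 329, Carol); (3, 329, Raj); (3, 633, Carol); (3, 633, Raj); (6, 329, Bob); (6, 633, Bob)

CROSS JOIN pairs every row of `agents` with every row of `listings`: 3 × 2 = 6 rows.
After projecting and ordering:
t1.agent_id | t2.addr_no | t1.aname
3 | 329 | Carol
3 | 329 | Raj
3 | 633 | Carol
3 | 633 | Raj
6 | 329 | Bob
6 | 633 | Bob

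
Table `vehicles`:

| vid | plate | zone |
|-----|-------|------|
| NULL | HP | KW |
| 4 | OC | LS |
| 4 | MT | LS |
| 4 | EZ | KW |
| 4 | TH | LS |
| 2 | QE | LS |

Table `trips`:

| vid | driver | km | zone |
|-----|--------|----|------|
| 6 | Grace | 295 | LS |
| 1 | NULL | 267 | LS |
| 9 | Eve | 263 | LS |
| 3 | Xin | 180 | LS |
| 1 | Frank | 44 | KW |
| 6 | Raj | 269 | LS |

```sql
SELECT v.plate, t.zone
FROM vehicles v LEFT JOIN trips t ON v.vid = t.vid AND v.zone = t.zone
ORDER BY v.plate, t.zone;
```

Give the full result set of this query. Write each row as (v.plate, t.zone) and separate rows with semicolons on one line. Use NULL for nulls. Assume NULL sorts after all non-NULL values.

(EZ, NULL); (HP, NULL); (MT, NULL); (OC, NULL); (QE, NULL); (TH, NULL)

LEFT JOIN keeps every row from `vehicles`; unmatched rows get NULL for `trips`'s columns.
Matching on v.vid = t.vid AND v.zone = t.zone. A NULL in a compared column never satisfies the condition.
Matched pairs: 0; unmatched v rows kept: 6.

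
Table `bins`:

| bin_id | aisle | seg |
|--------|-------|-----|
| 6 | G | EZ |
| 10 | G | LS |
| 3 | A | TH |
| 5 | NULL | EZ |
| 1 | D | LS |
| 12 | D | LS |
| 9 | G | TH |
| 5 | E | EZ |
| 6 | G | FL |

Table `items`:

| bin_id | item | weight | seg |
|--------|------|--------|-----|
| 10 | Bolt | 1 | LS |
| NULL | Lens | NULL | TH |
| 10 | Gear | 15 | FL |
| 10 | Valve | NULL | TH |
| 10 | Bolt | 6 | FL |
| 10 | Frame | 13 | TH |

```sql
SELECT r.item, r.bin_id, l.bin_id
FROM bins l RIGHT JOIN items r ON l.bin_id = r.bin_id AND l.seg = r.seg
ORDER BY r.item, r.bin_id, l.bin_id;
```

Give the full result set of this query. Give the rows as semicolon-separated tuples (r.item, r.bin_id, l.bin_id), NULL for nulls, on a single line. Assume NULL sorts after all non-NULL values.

(Bolt, 10, 10); (Bolt, 10, NULL); (Frame, 10, NULL); (Gear, 10, NULL); (Lens, NULL, NULL); (Valve, 10, NULL)

RIGHT JOIN keeps every row from `items`; unmatched rows get NULL for `bins`'s columns.
Matching on l.bin_id = r.bin_id AND l.seg = r.seg. A NULL in a compared column never satisfies the condition.
Matched pairs: 1; unmatched r rows kept: 5.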